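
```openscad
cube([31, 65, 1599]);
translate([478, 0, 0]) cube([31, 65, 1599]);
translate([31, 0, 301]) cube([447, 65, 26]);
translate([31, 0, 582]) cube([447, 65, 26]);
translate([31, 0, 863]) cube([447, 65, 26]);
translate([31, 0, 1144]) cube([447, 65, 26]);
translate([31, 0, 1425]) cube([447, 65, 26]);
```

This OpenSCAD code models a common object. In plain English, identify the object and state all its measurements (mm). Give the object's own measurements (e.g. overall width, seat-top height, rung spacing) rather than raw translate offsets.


A straight ladder. Two 31×65 mm vertical rails, 1599 mm tall, stand 509 mm apart (outside-to-outside) with their front faces coplanar on the −y side. 5 rungs, each 65 mm deep and 26 mm tall, span between the inner faces of the rails, front faces flush with the rails. The lowest rung's underside is at z = 301 mm and rungs are spaced 281 mm apart (underside to underside).


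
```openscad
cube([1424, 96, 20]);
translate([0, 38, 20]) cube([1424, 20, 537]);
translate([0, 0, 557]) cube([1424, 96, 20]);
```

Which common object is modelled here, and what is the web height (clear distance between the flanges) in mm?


An I-beam. The web height is 537 mm.

Two wide flanges with a thin centred web — an I-beam. Overall 577 mm minus two 20 mm flanges gives a web of 577 − 2·20 = 537 mm.


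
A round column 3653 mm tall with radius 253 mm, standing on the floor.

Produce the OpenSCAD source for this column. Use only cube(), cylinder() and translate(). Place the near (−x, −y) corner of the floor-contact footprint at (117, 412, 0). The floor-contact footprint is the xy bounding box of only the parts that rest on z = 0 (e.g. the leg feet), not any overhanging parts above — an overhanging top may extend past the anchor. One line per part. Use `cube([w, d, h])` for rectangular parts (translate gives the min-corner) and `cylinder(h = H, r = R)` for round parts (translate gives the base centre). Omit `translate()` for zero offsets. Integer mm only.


translate([370, 665, 0]) cylinder(h = 3653, r = 253);


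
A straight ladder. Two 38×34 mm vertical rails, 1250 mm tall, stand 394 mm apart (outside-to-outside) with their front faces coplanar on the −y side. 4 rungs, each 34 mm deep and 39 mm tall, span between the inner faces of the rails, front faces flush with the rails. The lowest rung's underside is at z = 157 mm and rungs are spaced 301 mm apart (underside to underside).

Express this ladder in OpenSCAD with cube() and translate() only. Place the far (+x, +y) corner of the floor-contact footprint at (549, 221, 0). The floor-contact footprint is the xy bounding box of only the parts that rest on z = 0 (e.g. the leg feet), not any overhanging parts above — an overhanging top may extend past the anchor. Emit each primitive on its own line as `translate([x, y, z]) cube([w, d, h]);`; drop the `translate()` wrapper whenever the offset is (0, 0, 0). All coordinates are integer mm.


translate([155, 187, 0]) cube([38, 34, 1250]);
translate([511, 187, 0]) cube([38, 34, 1250]);
translate([193, 187, 157]) cube([318, 34, 39]);
translate([193, 187, 458]) cube([318, 34, 39]);
translate([193, 187, 759]) cube([318, 34, 39]);
translate([193, 187, 1060]) cube([318, 34, 39]);


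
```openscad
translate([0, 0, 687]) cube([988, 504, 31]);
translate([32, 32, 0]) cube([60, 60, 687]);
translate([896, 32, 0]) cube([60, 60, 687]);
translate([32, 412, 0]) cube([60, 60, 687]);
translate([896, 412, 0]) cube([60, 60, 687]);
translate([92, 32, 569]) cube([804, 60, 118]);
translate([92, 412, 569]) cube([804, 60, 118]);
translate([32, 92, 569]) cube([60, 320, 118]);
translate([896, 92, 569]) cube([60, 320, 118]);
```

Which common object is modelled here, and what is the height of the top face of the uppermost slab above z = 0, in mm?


A table. The table height is 718 mm.

A 988×504×31 slab sits at z = 687 on four 60 mm square posts — a table. The top surface is at 687 + 31 = 718 mm.


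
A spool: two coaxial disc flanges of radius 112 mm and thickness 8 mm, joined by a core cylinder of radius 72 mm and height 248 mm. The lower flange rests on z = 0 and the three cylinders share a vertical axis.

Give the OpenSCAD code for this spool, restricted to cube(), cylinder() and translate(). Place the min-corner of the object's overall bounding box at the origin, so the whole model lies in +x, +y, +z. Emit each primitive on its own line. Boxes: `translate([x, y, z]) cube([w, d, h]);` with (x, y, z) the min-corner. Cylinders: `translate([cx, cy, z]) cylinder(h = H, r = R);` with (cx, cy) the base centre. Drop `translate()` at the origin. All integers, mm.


translate([112, 112, 0]) cylinder(h = 8, r = 112);
translate([112, 112, 8]) cylinder(h = 248, r = 72);
translate([112, 112, 256]) cylinder(h = 8, r = 112);


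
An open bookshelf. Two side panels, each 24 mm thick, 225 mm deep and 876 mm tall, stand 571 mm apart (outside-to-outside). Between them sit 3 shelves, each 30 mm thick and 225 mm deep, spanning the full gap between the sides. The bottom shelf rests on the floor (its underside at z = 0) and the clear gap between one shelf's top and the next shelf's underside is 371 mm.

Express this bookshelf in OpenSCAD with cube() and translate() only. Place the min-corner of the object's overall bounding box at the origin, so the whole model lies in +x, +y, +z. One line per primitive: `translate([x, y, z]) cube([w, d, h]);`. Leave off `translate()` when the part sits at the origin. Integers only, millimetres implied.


cube([24, 225, 876]);
translate([547, 0, 0]) cube([24, 225, 876]);
translate([24, 0, 0]) cube([523, 225, 30]);
translate([24, 0, 401]) cube([523, 225, 30]);
translate([24, 0, 802]) cube([523, 225, 30]);


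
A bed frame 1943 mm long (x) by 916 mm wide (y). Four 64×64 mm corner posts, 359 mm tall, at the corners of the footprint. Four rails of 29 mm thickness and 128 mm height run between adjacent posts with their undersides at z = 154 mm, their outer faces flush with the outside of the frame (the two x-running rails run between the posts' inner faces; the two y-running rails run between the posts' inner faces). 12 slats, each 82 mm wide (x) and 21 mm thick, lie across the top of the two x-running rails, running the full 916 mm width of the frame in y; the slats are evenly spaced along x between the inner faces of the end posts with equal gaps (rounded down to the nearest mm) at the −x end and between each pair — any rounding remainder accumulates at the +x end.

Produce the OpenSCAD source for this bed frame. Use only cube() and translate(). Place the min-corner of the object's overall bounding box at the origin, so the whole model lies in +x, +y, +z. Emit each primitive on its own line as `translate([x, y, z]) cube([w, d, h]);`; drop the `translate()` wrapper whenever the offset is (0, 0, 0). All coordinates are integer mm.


// slat z = rail_z + rail_h = 154 + 128 = 282
// slat gap = ⌊(1815 − 12·82) / 13⌋ = 63
cube([64, 64, 359]);
translate([0, 852, 0]) cube([64, 64, 359]);
translate([1879, 0, 0]) cube([64, 64, 359]);
translate([1879, 852, 0]) cube([64, 64, 359]);
translate([64, 0, 154]) cube([1815, 29, 128]);
translate([64, 887, 154]) cube([1815, 29, 128]);
translate([0, 64, 154]) cube([29, 788, 128]);
translate([1914, 64, 154]) cube([29, 788, 128]);
translate([127, 0, 282]) cube([82, 916, 21]);
translate([272, 0, 282]) cube([82, 916, 21]);
translate([417, 0, 282]) cube([82, 916, 21]);
translate([562, 0, 282]) cube([82, 916, 21]);
translate([707, 0, 282]) cube([82, 916, 21]);
translate([852, 0, 282]) cube([82, 916, 21]);
translate([997, 0, 282]) cube([82, 916, 21]);
translate([1142, 0, 282]) cube([82, 916, 21]);
translate([1287, 0, 282]) cube([82, 916, 21]);
translate([1432, 0, 282]) cube([82, 916, 21]);
translate([1577, 0, 282]) cube([82, 916, 21]);
translate([1722, 0, 282]) cube([82, 916, 21]);


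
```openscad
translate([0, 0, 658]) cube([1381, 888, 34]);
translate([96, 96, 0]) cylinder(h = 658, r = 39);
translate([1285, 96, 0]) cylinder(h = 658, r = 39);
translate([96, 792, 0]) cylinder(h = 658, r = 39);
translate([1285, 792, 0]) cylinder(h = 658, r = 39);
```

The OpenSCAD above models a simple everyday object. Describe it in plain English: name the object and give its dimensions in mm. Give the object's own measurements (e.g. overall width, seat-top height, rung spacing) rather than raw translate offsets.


A rectangular dining table. The top is 1381×888×34 mm with its upper surface at z = 692 mm. It stands on four round legs of 78 mm diameter, each leg's bounding box inset 57 mm from the nearest pair of top edges, running from the floor to the underside of the top.


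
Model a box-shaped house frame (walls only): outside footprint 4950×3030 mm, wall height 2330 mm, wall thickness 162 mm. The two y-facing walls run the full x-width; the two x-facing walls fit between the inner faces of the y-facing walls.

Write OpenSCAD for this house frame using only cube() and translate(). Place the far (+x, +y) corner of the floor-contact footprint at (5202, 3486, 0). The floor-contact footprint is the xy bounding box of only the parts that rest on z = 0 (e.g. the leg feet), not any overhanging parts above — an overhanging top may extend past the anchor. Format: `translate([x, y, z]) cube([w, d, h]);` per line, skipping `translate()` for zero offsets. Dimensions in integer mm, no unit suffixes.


translate([252, 456, 0]) cube([4950, 162, 2330]);
translate([252, 3324, 0]) cube([4950, 162, 2330]);
translate([252, 618, 0]) cube([162, 2706, 2330]);
translate([5040, 618, 0]) cube([162, 2706, 2330]);


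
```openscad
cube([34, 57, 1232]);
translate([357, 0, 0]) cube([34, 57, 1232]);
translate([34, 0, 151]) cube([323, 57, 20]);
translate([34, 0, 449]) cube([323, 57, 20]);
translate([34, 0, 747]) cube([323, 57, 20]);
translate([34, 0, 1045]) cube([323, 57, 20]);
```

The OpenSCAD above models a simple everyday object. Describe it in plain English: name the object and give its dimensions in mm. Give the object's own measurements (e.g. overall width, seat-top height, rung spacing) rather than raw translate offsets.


A straight ladder. Two 34×57 mm vertical rails, 1232 mm tall, stand 391 mm apart (outside-to-outside) with their front faces coplanar on the −y side. 4 rungs, each 57 mm deep and 20 mm tall, span between the inner faces of the rails, front faces flush with the rails. The lowest rung's underside is at z = 151 mm and rungs are spaced 298 mm apart (underside to underside).


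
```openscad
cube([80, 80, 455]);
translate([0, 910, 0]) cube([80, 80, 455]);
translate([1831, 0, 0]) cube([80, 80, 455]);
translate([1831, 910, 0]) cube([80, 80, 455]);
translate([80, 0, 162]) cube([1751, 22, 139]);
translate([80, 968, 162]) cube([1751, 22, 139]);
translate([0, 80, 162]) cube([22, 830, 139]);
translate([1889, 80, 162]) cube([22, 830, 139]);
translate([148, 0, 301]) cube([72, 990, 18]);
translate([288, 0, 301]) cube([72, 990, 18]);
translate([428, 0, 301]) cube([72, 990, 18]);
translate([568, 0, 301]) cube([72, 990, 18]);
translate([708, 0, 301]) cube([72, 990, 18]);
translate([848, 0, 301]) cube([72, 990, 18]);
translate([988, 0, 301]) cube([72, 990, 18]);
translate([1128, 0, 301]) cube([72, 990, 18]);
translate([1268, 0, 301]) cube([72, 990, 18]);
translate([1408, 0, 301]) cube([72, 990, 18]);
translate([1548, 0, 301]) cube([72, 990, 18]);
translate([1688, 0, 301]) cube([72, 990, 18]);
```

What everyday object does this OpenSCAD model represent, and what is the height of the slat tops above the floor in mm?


A bed frame. The slat-top height is 319 mm.

Four posts, four rails, and a row of slats — a bed frame. Slats sit on the rails at z = 162 + 139 = 301; with slat thickness 18, the top is 319 mm.


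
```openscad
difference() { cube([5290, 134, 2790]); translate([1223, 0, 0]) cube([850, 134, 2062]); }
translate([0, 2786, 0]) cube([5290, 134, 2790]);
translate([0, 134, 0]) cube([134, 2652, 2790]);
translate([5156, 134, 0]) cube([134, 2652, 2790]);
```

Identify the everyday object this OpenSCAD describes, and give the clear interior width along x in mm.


A single room. The interior width is 5022 mm.

Four walls enclosing a rectangle with a door in the front wall — a room. Outside width 5290 minus two 134 mm walls gives 5022 mm.


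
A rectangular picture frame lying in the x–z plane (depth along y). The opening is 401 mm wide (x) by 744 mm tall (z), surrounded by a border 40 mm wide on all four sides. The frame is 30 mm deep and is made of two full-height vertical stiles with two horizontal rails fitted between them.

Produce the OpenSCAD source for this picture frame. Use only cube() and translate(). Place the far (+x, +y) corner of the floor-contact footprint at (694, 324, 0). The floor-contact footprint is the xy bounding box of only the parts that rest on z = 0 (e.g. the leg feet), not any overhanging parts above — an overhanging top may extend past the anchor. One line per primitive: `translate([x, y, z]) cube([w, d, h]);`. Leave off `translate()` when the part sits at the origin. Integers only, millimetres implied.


translate([213, 294, 0]) cube([40, 30, 824]);
translate([654, 294, 0]) cube([40, 30, 824]);
translate([253, 294, 0]) cube([401, 30, 40]);
translate([253, 294, 784]) cube([401, 30, 40]);


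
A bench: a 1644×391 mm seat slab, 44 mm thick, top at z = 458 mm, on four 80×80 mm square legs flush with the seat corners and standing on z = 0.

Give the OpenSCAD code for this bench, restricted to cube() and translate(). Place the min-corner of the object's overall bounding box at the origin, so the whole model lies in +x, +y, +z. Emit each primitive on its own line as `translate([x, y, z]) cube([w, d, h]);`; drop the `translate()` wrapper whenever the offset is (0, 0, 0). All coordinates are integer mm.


// leg_h = 458 − 44 = 414
translate([0, 0, 414]) cube([1644, 391, 44]);
cube([80, 80, 414]);
translate([0, 311, 0]) cube([80, 80, 414]);
translate([1564, 0, 0]) cube([80, 80, 414]);
translate([1564, 311, 0]) cube([80, 80, 414]);


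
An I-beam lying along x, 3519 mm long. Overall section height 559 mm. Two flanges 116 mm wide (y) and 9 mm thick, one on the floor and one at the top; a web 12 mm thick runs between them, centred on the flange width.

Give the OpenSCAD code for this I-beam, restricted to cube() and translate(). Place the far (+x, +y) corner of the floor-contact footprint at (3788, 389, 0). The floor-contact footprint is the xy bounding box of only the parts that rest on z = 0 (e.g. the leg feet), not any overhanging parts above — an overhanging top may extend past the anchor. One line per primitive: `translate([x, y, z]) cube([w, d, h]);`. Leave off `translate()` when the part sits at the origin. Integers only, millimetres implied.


translate([269, 273, 0]) cube([3519, 116, 9]);
translate([269, 325, 9]) cube([3519, 12, 541]);
translate([269, 273, 550]) cube([3519, 116, 9]);


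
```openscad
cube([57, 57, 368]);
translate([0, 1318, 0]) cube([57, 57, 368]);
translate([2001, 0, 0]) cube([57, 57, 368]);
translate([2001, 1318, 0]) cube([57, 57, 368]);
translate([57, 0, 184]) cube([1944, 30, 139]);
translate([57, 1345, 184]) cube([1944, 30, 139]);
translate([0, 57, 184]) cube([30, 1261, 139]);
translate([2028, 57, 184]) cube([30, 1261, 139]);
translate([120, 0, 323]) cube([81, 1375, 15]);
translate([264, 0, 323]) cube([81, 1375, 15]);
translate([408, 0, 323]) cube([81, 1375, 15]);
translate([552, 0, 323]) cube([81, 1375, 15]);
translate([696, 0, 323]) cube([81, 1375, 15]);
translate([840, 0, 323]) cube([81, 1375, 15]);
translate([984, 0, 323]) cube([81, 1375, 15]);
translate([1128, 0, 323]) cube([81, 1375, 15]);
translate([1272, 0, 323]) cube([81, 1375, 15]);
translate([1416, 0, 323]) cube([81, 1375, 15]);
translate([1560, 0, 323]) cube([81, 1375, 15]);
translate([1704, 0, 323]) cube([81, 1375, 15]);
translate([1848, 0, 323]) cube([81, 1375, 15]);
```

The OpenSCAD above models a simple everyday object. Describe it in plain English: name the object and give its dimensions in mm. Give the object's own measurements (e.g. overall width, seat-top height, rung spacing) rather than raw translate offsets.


A bed frame 2058 mm long (x) by 1375 mm wide (y). Four 57×57 mm corner posts, 368 mm tall, at the corners of the footprint. Four rails of 30 mm thickness and 139 mm height run between adjacent posts with their undersides at z = 184 mm, their outer faces flush with the outside of the frame (the two x-running rails run between the posts' inner faces; the two y-running rails run between the posts' inner faces). 13 slats, each 81 mm wide (x) and 15 mm thick, lie across the top of the two x-running rails, running the full 1375 mm width of the frame in y; along x they sit between the end posts with a 63 mm gap after the −x posts and between neighbouring slats, leaving 72 mm before the +x posts.


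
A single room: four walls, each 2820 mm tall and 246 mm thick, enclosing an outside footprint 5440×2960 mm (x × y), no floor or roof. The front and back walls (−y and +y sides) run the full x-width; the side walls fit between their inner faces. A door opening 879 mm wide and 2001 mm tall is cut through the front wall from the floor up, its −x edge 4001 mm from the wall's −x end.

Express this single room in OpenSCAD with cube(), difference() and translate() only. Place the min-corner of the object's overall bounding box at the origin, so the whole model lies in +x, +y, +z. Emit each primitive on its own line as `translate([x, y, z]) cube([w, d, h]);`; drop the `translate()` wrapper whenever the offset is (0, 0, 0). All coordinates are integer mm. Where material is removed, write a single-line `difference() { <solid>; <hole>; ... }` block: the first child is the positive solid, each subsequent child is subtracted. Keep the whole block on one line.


difference() { cube([5440, 246, 2820]); translate([4001, 0, 0]) cube([879, 246, 2001]); }
translate([0, 2714, 0]) cube([5440, 246, 2820]);
translate([0, 246, 0]) cube([246, 2468, 2820]);
translate([5194, 246, 0]) cube([246, 2468, 2820]);


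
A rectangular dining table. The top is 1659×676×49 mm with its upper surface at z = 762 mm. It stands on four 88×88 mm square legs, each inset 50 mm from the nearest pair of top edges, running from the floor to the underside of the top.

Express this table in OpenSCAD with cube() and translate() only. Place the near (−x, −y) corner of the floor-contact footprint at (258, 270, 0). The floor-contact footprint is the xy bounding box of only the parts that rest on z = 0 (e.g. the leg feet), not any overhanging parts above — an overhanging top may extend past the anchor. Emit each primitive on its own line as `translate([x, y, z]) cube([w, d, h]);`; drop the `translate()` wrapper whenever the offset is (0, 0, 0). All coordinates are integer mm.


translate([208, 220, 713]) cube([1659, 676, 49]);
translate([258, 270, 0]) cube([88, 88, 713]);
translate([1729, 270, 0]) cube([88, 88, 713]);
translate([258, 758, 0]) cube([88, 88, 713]);
translate([1729, 758, 0]) cube([88, 88, 713]);


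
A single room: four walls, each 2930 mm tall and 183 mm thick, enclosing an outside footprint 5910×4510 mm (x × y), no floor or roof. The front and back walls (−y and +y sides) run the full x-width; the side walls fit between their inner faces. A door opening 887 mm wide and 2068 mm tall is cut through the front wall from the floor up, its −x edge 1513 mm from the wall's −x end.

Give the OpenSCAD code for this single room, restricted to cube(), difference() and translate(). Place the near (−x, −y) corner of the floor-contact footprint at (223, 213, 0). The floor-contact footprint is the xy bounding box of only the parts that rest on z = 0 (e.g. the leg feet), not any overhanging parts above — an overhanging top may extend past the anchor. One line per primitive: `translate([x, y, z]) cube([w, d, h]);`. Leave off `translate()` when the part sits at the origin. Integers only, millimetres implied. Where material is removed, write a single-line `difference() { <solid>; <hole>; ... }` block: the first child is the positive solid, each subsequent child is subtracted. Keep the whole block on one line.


difference() { translate([223, 213, 0]) cube([5910, 183, 2930]); translate([1736, 213, 0]) cube([887, 183, 2068]); }
translate([223, 4540, 0]) cube([5910, 183, 2930]);
translate([223, 396, 0]) cube([183, 4144, 2930]);
translate([5950, 396, 0]) cube([183, 4144, 2930]);


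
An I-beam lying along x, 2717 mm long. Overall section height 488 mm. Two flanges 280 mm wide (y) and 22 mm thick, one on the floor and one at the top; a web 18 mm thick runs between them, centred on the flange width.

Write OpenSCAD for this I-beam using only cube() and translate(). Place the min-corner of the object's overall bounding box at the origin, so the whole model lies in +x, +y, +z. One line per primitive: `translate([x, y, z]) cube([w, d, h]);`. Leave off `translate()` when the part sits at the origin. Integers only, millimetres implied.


cube([2717, 280, 22]);
translate([0, 131, 22]) cube([2717, 18, 444]);
translate([0, 0, 466]) cube([2717, 280, 22]);


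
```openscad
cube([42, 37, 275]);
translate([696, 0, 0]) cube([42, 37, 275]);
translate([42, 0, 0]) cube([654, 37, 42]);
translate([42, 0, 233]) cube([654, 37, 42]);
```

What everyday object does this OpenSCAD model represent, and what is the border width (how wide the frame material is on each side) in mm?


A picture frame. The border width is 42 mm.

Four thin pieces enclosing a rectangular opening — a picture frame. The two full-height stiles are 275 mm tall; the top rail sits at z = 233 and is 42 mm tall, so the border above the opening is 275 − 233 = 42 mm, matching the stile x-width.


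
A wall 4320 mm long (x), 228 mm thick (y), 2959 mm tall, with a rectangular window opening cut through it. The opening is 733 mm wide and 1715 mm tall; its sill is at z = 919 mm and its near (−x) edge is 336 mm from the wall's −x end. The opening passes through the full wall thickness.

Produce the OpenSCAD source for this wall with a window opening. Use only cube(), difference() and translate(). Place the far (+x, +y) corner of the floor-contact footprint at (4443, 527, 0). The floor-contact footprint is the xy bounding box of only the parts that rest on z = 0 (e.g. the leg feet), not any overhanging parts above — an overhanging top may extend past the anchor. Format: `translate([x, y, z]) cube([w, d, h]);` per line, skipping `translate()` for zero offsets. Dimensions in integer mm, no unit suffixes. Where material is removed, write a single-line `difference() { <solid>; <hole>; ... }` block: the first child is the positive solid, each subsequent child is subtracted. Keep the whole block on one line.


difference() { translate([123, 299, 0]) cube([4320, 228, 2959]); translate([459, 299, 919]) cube([733, 228, 1715]); }


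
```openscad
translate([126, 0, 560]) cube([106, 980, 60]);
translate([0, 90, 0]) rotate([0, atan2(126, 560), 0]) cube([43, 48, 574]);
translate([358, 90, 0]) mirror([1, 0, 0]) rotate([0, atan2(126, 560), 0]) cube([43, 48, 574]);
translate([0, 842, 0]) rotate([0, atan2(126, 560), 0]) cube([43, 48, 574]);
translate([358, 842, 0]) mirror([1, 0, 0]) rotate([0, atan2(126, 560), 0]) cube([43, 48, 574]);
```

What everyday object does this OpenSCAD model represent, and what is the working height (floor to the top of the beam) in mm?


A sawhorse. The overall height is 620 mm.

A beam across two mirrored pairs of raked legs — a sawhorse. The beam's underside is at z = 560 (matching the legs' vertical rise in atan2(126, 560)) and the beam is 60 mm tall, so its top is at 560 + 60 = 620 mm. The raked legs top out at the beam's underside, so that is the highest point.


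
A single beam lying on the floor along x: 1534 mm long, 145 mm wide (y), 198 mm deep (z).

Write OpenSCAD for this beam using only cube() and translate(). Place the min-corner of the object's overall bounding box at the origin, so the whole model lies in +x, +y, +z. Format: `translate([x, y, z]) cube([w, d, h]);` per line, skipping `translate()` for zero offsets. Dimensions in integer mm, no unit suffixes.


cube([1534, 145, 198]);


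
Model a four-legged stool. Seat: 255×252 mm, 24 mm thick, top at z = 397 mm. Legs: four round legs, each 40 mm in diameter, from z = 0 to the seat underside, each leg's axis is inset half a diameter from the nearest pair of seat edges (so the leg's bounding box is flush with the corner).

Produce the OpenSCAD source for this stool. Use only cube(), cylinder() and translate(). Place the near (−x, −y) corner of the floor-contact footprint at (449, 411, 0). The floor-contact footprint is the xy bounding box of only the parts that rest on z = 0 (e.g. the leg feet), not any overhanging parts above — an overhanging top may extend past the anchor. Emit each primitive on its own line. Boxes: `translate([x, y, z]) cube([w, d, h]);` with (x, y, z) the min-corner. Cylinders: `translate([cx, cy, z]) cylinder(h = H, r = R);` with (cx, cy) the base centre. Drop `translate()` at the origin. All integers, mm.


// leg_h = 397 - 24 = 373
translate([449, 411, 373]) cube([255, 252, 24]);
translate([469, 431, 0]) cylinder(h = 373, r = 20);
translate([684, 431, 0]) cylinder(h = 373, r = 20);
translate([469, 643, 0]) cylinder(h = 373, r = 20);
translate([684, 643, 0]) cylinder(h = 373, r = 20);


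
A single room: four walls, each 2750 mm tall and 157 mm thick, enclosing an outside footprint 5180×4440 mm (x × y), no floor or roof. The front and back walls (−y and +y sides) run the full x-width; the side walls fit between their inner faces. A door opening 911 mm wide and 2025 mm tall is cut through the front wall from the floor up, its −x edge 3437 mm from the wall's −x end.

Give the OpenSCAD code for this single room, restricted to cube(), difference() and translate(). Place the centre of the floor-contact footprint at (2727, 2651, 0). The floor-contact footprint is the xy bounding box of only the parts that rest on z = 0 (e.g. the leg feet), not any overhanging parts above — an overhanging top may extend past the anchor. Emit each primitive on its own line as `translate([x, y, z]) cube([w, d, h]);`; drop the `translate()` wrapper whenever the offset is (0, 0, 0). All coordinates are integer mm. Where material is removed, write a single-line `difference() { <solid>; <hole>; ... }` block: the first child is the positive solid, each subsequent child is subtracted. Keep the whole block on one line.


difference() { translate([137, 431, 0]) cube([5180, 157, 2750]); translate([3574, 431, 0]) cube([911, 157, 2025]); }
translate([137, 4714, 0]) cube([5180, 157, 2750]);
translate([137, 588, 0]) cube([157, 4126, 2750]);
translate([5160, 588, 0]) cube([157, 4126, 2750]);


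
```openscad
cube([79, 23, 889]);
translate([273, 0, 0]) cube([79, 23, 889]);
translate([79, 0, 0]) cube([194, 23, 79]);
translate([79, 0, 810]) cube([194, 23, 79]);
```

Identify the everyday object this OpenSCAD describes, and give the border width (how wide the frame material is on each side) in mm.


A picture frame. The border width is 79 mm.

Four thin pieces enclosing a rectangular opening — a picture frame. The two full-height stiles are 889 mm tall; the top rail sits at z = 810 and is 79 mm tall, so the border above the opening is 889 − 810 = 79 mm, matching the stile x-width.


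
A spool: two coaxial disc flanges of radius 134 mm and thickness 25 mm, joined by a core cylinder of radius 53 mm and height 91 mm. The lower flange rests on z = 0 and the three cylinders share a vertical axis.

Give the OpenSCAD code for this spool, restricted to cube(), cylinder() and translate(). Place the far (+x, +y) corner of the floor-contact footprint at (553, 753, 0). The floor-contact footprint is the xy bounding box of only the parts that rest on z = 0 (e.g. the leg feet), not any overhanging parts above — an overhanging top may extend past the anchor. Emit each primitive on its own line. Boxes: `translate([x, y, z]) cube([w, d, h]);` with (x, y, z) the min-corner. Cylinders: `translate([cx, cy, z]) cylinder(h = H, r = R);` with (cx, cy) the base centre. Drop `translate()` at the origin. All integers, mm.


translate([419, 619, 0]) cylinder(h = 25, r = 134);
translate([419, 619, 25]) cylinder(h = 91, r = 53);
translate([419, 619, 116]) cylinder(h = 25, r = 134);


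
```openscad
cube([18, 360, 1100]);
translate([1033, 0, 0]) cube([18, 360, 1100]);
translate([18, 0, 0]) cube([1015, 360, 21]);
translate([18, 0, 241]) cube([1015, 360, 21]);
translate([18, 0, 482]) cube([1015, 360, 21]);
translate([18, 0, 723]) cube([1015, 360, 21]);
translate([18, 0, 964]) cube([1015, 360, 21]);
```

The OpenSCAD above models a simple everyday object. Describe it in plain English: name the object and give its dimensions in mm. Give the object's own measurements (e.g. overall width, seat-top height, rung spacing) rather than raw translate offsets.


An open bookshelf. Two side panels, each 18 mm thick, 360 mm deep and 1100 mm tall, stand 1051 mm apart (outside-to-outside). Between them sit 5 shelves, each 21 mm thick and 360 mm deep, spanning the full gap between the sides. The bottom shelf rests on the floor (its underside at z = 0) and the clear gap between one shelf's top and the next shelf's underside is 220 mm.


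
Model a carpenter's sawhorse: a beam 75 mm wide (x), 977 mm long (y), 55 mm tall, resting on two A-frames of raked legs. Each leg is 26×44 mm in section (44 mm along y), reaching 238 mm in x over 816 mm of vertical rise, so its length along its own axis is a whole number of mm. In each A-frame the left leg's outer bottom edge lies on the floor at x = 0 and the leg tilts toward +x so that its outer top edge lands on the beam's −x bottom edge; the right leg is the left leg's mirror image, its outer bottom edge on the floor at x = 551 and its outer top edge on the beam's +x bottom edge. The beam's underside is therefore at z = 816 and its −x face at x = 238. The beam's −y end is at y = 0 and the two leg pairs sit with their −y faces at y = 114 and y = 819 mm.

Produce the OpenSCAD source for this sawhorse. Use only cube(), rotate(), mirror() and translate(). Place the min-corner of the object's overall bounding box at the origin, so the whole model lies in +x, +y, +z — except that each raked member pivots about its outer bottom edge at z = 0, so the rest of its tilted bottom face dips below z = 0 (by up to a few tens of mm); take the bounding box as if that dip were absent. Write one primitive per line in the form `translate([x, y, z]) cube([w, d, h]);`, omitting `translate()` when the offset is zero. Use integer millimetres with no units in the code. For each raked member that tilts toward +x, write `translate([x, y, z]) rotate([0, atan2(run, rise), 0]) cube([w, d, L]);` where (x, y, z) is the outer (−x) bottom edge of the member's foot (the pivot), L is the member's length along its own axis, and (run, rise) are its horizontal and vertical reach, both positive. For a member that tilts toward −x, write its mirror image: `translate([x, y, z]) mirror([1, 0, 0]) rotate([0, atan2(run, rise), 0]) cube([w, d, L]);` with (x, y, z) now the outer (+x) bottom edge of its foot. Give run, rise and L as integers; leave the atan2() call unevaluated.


// leg length = √(238² + 816²) = 850
// right-leg outer foot x = 2·238 + 75 = 551
// beam min-corner = (238, 0, 816)
translate([238, 0, 816]) cube([75, 977, 55]);
translate([0, 114, 0]) rotate([0, atan2(238, 816), 0]) cube([26, 44, 850]);
translate([551, 114, 0]) mirror([1, 0, 0]) rotate([0, atan2(238, 816), 0]) cube([26, 44, 850]);
translate([0, 819, 0]) rotate([0, atan2(238, 816), 0]) cube([26, 44, 850]);
translate([551, 819, 0]) mirror([1, 0, 0]) rotate([0, atan2(238, 816), 0]) cube([26, 44, 850]);


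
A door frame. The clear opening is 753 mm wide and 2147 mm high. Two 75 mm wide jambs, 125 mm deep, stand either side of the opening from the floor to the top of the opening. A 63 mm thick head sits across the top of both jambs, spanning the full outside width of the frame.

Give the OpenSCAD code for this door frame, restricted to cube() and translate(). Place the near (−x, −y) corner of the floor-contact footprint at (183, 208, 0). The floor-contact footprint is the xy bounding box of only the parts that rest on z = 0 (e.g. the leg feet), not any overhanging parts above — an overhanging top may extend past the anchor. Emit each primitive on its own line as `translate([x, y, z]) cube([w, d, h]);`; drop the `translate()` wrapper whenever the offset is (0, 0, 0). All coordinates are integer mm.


translate([183, 208, 0]) cube([75, 125, 2147]);
translate([1011, 208, 0]) cube([75, 125, 2147]);
translate([183, 208, 2147]) cube([903, 125, 63]);


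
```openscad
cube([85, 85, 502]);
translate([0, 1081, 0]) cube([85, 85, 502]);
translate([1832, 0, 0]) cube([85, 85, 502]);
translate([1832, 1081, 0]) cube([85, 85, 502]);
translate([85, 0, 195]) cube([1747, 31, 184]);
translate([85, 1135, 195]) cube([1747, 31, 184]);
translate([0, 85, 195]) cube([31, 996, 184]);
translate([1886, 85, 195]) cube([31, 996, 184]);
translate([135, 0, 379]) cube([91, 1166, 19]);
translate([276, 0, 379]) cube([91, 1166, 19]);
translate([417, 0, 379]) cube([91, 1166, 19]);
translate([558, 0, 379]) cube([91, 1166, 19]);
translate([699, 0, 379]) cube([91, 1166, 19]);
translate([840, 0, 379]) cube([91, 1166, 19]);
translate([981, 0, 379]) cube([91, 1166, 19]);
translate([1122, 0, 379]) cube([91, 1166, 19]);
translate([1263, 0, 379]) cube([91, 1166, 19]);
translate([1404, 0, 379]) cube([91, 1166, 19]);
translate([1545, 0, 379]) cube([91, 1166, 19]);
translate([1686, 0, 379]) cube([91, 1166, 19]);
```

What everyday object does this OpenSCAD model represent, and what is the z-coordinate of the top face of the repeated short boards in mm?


A bed frame. The slat-top height is 398 mm.

Four posts, four rails, and a row of slats — a bed frame. Slats sit on the rails at z = 195 + 184 = 379; with slat thickness 19, the top is 398 mm.


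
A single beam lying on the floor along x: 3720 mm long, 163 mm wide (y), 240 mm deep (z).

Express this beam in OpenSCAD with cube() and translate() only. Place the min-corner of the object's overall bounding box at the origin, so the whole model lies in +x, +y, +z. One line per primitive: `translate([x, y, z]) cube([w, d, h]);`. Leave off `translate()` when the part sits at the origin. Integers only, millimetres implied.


cube([3720, 163, 240]);


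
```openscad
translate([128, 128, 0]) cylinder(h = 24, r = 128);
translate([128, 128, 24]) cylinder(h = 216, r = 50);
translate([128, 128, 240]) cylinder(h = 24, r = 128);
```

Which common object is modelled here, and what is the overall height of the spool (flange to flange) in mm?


A spool. The overall height is 264 mm.

Three coaxial cylinders, large–small–large — a spool. Two 24 mm flanges and a 216 mm core give 24 + 216 + 24 = 264 mm.


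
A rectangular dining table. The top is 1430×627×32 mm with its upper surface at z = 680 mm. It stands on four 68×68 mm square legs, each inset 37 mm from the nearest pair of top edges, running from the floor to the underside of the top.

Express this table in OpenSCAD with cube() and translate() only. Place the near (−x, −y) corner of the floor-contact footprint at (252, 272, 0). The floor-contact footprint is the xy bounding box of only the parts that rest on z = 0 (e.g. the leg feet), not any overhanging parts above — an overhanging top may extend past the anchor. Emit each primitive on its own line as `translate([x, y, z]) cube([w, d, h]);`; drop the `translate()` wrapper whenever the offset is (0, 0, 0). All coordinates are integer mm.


translate([215, 235, 648]) cube([1430, 627, 32]);
translate([252, 272, 0]) cube([68, 68, 648]);
translate([1540, 272, 0]) cube([68, 68, 648]);
translate([252, 757, 0]) cube([68, 68, 648]);
translate([1540, 757, 0]) cube([68, 68, 648]);


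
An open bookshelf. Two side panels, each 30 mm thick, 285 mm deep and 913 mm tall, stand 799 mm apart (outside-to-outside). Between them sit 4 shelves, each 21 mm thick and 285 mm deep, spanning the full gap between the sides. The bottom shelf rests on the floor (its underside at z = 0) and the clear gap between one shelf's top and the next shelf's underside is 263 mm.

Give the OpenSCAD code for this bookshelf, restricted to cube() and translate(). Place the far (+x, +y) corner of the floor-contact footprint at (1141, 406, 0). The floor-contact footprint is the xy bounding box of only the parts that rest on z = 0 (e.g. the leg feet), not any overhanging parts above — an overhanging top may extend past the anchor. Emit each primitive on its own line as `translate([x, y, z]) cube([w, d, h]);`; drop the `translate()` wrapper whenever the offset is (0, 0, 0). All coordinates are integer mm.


translate([342, 121, 0]) cube([30, 285, 913]);
translate([1111, 121, 0]) cube([30, 285, 913]);
translate([372, 121, 0]) cube([739, 285, 21]);
translate([372, 121, 284]) cube([739, 285, 21]);
translate([372, 121, 568]) cube([739, 285, 21]);
translate([372, 121, 852]) cube([739, 285, 21]);


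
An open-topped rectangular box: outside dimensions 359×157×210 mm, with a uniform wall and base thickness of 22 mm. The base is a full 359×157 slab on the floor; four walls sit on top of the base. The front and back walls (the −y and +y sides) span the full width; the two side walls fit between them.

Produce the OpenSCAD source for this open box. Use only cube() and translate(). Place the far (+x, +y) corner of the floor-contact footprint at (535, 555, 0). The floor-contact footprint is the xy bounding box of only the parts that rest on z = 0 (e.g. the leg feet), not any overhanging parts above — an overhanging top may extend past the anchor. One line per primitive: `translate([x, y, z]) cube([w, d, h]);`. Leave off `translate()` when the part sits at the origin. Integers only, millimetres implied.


translate([176, 398, 0]) cube([359, 157, 22]);
translate([176, 398, 22]) cube([359, 22, 188]);
translate([176, 533, 22]) cube([359, 22, 188]);
translate([176, 420, 22]) cube([22, 113, 188]);
translate([513, 420, 22]) cube([22, 113, 188]);


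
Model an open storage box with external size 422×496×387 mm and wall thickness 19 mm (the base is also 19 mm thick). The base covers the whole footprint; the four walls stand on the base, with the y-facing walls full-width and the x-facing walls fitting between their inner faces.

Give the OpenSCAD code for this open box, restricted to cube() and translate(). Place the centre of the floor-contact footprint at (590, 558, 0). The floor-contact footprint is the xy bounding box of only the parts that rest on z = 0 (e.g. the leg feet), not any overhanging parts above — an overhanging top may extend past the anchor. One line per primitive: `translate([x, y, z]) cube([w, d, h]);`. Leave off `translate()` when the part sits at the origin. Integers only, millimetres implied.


translate([379, 310, 0]) cube([422, 496, 19]);
translate([379, 310, 19]) cube([422, 19, 368]);
translate([379, 787, 19]) cube([422, 19, 368]);
translate([379, 329, 19]) cube([19, 458, 368]);
translate([782, 329, 19]) cube([19, 458, 368]);


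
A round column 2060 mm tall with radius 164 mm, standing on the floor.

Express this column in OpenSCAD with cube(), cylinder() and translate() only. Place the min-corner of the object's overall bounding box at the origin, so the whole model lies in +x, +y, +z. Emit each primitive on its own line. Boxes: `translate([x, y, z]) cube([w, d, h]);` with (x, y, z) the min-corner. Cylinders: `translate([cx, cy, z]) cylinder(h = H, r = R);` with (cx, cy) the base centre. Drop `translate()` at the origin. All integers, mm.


translate([164, 164, 0]) cylinder(h = 2060, r = 164);


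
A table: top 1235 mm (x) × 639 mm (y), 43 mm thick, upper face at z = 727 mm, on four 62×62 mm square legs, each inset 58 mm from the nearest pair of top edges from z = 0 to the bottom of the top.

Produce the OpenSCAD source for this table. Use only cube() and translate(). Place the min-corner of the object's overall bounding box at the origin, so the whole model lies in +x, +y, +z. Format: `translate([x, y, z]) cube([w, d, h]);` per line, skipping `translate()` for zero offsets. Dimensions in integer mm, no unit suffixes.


// leg_h = 727 - 43 = 684
translate([0, 0, 684]) cube([1235, 639, 43]);
translate([58, 58, 0]) cube([62, 62, 684]);
translate([1115, 58, 0]) cube([62, 62, 684]);
translate([58, 519, 0]) cube([62, 62, 684]);
translate([1115, 519, 0]) cube([62, 62, 684]);
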